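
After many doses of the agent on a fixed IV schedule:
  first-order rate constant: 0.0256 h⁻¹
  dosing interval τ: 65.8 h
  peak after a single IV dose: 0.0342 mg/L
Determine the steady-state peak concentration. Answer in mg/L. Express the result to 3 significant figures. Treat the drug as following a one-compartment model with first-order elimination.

e^(−kτ) = e^(−0.02560 × 65.8) = 0.1855
Accumulation ratio R = 1 / (1 − e^(−kτ)) = 1 / (1 − 0.1855) = 1.228
Steady-state peak = C₀ × R = 0.0342 × 1.228 = 0.04200 mg/L

0.0420 mg/L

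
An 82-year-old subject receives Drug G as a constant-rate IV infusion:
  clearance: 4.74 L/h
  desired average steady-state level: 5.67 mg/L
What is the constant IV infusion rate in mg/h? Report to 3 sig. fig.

At steady state, infusion rate R₀ = Css × CL = 5.67 × 4.740 = 26.88 mg/h

26.9 mg/h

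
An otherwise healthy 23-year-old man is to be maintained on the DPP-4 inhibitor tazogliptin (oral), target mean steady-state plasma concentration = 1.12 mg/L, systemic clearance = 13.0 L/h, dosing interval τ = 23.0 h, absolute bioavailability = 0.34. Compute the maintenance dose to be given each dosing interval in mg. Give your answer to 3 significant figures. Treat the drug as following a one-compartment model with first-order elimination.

At steady state, F × (Dose/τ) = Css × CL.
Dose = Css × CL × τ / F = 1.12 × 13.00 × 23.0 / 0.34 = 984.9 mg

985 mg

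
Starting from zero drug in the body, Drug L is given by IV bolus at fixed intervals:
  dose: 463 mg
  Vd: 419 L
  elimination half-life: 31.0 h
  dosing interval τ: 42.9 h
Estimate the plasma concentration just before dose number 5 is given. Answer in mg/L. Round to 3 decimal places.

C₀ per dose = Dose / Vd = 463 / 419 = 1.105 mg/L
k = ln2 / t½ = 0.693147 / 31.0 = 0.02236 h⁻¹
Fraction remaining after one interval: r = e^(−kτ) = e^(−0.02236 × 42.9) = 0.3832
Before dose 5, 4 doses have been given (aged 1τ, 2τ, 3τ, 4τ).
C_trough = C₀ × (r + r² + … + r^4) = C₀ × r(1−r^4)/(1−r)
        = 1.105 × 0.3832 × (1 − 0.02156) / (1 − 0.3832) = 0.6717 mg/L

0.672 mg/L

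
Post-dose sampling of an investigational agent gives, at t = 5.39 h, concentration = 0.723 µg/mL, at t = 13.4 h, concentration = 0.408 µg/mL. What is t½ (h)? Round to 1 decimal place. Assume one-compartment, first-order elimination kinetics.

k = ln(C₁/C₂) / (t₂ − t₁) = ln(0.723/0.408) / (13.4 − 5.39)
  = 0.5721 / 8.010 = 0.07142 h⁻¹
t½ = ln2 / k = 0.693147 / 0.07142 = 9.705 h

9.7 h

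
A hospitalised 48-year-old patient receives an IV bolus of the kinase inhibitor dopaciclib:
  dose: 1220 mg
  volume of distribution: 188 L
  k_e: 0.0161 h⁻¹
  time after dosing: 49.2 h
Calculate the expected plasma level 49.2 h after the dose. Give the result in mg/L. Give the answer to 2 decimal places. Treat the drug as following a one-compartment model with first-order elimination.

C₀ = Dose / Vd = 1220 / 188 = 6.489 mg/L
C = C₀ · e^(−k·t) = 6.489 × e^(−0.01610 × 49.2)
  = 6.489 × 0.4529 = 2.939 mg/L

2.94 mg/L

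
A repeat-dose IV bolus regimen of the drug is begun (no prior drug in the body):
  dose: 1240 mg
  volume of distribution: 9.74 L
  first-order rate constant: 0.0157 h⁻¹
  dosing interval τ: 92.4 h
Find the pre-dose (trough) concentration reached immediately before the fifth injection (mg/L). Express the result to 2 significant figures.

C₀ per dose = Dose / Vd = 1240 / 9.74 = 127.3 mg/L
Fraction remaining after one interval: r = e^(−kτ) = e^(−0.01570 × 92.4) = 0.2344
Before dose 5, 4 doses have been given (aged 1τ, 2τ, 3τ, 4τ).
C_trough = C₀ × (r + r² + … + r^4) = C₀ × r(1−r^4)/(1−r)
        = 127.3 × 0.2344 × (1 − 0.003019) / (1 − 0.2344) = 38.86 mg/L

39 mg/L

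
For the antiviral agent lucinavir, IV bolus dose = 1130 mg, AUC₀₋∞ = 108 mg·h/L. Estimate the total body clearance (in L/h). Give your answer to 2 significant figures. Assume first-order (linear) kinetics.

CL = Dose / AUC = 1130 / 108 = 10.46 L/h

10 L/h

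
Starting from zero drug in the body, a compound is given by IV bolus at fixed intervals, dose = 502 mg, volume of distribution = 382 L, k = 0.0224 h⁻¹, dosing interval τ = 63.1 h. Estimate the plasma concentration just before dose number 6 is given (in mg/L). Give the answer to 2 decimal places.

C₀ per dose = Dose / Vd = 502 / 382 = 1.314 mg/L
Fraction remaining after one interval: r = e^(−kτ) = e^(−0.02240 × 63.1) = 0.2433
Before dose 6, 5 doses have been given (aged 1τ, 2τ, 3τ, 4τ, 5τ).
C_trough = C₀ × (r + r² + … + r^5) = C₀ × r(1−r^5)/(1−r)
        = 1.314 × 0.2433 × (1 − 0.0008525) / (1 − 0.2433) = 0.4221 mg/L

0.42 mg/L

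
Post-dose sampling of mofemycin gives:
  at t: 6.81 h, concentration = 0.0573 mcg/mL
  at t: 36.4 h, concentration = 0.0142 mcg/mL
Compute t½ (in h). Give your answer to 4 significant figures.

14.70 h

k = ln(C₁/C₂) / (t₂ − t₁) = ln(0.0573/0.0142) / (36.4 − 6.81)
  = 1.395 / 29.59 = 0.04714 h⁻¹
t½ = ln2 / k = 0.693147 / 0.04714 = 14.70 h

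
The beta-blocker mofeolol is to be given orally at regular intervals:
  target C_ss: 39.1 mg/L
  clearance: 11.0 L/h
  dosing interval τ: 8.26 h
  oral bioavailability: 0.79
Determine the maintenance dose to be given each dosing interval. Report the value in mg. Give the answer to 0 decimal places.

At steady state, F × (Dose/τ) = Css × CL.
Dose = Css × CL × τ / F = 39.1 × 11.00 × 8.26 / 0.79 = 4497 mg

4497 mg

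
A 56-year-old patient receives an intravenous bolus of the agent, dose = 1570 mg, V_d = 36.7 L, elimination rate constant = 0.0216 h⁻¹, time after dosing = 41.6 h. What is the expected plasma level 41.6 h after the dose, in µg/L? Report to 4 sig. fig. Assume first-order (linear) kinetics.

17420 µg/L

C₀ = Dose / Vd = 1570 / 36.7 = 42.78 mg/L
C = C₀ · e^(−k·t) = 42.78 × e^(−0.02160 × 41.6)
  = 42.78 × 0.4072 = 17.42 mg/L
Convert: 17.42 mg/L × 1000 = 17420 µg/L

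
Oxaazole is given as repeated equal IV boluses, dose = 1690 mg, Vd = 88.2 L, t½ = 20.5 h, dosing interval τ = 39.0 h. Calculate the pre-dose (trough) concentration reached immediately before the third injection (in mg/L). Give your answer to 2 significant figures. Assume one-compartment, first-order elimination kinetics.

C₀ per dose = Dose / Vd = 1690 / 88.2 = 19.16 mg/L
k = ln2 / t½ = 0.693147 / 20.5 = 0.03381 h⁻¹
Fraction remaining after one interval: r = e^(−kτ) = e^(−0.03381 × 39.0) = 0.2675
Before dose 3, 2 doses have been given (aged 1τ, 2τ).
C_trough = C₀ × (r + r²) = 19.16 × (0.2675 + 0.07156) = 6.496 mg/L

6.5 mg/L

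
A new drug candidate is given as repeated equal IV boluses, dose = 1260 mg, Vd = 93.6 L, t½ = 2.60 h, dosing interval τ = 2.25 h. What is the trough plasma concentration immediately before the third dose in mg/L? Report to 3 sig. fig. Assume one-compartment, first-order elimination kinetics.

C₀ per dose = Dose / Vd = 1260 / 93.6 = 13.46 mg/L
k = ln2 / t½ = 0.693147 / 2.60 = 0.2666 h⁻¹
Fraction remaining after one interval: r = e^(−kτ) = e^(−0.2666 × 2.25) = 0.5489
Before dose 3, 2 doses have been given (aged 1τ, 2τ).
C_trough = C₀ × (r + r²) = 13.46 × (0.5489 + 0.3013) = 11.44 mg/L

11.4 mg/L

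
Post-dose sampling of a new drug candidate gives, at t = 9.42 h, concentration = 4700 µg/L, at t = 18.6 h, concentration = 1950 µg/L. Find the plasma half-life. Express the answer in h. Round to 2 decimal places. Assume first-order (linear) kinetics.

7.23 h

k = ln(C₁/C₂) / (t₂ − t₁) = ln(4700/1950) / (18.6 − 9.42)
  = 0.8797 / 9.180 = 0.09583 h⁻¹
t½ = ln2 / k = 0.693147 / 0.09583 = 7.233 h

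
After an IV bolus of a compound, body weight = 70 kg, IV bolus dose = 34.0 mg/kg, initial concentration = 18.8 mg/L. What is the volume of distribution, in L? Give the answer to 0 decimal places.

127 L

Dose = 34.0 × 70 = 2380 mg
Vd = Dose / C₀ = 2380 / 18.8 = 126.6 L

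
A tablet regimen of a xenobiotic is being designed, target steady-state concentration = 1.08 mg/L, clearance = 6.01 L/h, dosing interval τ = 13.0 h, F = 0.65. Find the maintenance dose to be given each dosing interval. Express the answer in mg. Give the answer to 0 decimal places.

130 mg

At steady state, F × (Dose/τ) = Css × CL.
Dose = Css × CL × τ / F = 1.08 × 6.010 × 13.0 / 0.65 = 129.8 mg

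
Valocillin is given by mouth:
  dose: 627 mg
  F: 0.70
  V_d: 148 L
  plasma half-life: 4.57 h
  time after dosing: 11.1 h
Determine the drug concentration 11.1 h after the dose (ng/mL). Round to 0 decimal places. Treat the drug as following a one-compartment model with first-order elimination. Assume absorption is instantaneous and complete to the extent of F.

Amount reaching circulation = F × Dose = 0.70 × 627.0 = 438.9 mg
C₀ = F·Dose / Vd = 438.9 / 148 = 2.966 mg/L
k = ln2 / t½ = 0.693147 / 4.57 = 0.1517 h⁻¹
C = C₀ · e^(−k·t) = 2.966 × e^(−0.1517 × 11.1)
  = 2.966 × 0.1857 = 0.5508 mg/L
Convert: 0.5508 mg/L × 1000 = 550.8 ng/mL

551 ng/mL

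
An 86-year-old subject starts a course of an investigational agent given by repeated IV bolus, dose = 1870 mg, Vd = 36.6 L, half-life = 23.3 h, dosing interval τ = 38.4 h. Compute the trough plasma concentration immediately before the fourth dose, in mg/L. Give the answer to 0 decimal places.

23 mg/L

C₀ per dose = Dose / Vd = 1870 / 36.6 = 51.09 mg/L
k = ln2 / t½ = 0.693147 / 23.3 = 0.02975 h⁻¹
Fraction remaining after one interval: r = e^(−kτ) = e^(−0.02975 × 38.4) = 0.3191
Before dose 4, 3 doses have been given (aged 1τ, 2τ, 3τ).
C_trough = C₀ × (r + r² + … + r^3) = C₀ × r(1−r^3)/(1−r)
        = 51.09 × 0.3191 × (1 − 0.03249) / (1 − 0.3191) = 23.17 mg/L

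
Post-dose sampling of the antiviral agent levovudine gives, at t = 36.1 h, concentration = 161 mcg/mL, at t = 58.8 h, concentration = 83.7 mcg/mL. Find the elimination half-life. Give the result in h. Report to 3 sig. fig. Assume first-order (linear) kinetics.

24.1 h

k = ln(C₁/C₂) / (t₂ − t₁) = ln(161/83.7) / (58.8 − 36.1)
  = 0.6542 / 22.70 = 0.02882 h⁻¹
t½ = ln2 / k = 0.693147 / 0.02882 = 24.05 h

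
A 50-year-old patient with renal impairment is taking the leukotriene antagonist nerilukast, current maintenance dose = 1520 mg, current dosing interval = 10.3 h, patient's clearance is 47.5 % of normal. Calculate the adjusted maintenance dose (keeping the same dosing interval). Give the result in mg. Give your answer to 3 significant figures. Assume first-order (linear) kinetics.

To keep the same average steady-state level, dosing rate must scale with clearance.
CL ratio = 47.5 / 100 = 0.4750
New dose (same interval) = 1520 × 0.4750 = 722.0 mg

722 mg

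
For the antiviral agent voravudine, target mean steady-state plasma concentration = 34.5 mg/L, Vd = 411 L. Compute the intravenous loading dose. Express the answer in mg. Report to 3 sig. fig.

14200 mg

LD = Css × Vd = 34.5 × 411 = 14180 mg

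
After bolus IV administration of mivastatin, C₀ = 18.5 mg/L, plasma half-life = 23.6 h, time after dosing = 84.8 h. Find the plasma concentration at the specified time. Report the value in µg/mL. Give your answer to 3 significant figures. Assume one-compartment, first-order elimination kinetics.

k = ln2 / t½ = 0.693147 / 23.6 = 0.02937 h⁻¹
C = C₀ · e^(−k·t) = 18.50 × e^(−0.02937 × 84.8)
  = 18.50 × 0.08286 = 1.533 mg/L
(1.533 mg/L = 1.533 µg/mL)

1.53 µg/mL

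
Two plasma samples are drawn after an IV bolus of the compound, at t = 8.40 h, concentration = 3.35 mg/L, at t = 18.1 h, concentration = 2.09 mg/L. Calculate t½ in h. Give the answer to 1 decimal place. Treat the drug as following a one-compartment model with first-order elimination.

14.3 h

k = ln(C₁/C₂) / (t₂ − t₁) = ln(3.35/2.09) / (18.1 − 8.40)
  = 0.4718 / 9.700 = 0.04864 h⁻¹
t½ = ln2 / k = 0.693147 / 0.04864 = 14.25 h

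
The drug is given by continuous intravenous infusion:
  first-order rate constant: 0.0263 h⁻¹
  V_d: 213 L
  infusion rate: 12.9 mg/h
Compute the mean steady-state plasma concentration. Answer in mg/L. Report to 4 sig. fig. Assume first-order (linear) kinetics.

CL = k × Vd = 0.02630 × 213 = 5.602 L/h
At steady state Css = R₀ / CL = 12.9 / 5.602 = 2.303 mg/L

2.303 mg/L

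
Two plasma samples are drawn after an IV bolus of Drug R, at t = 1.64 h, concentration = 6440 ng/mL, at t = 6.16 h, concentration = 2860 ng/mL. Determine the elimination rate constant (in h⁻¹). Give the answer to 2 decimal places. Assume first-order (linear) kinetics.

k = ln(C₁/C₂) / (t₂ − t₁) = ln(6440/2860) / (6.16 − 1.64)
  = 0.8117 / 4.520 = 0.1796 h⁻¹

0.18 h⁻¹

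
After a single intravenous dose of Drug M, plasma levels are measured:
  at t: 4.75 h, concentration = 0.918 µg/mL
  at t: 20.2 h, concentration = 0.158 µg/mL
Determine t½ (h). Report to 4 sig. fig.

k = ln(C₁/C₂) / (t₂ − t₁) = ln(0.918/0.158) / (20.2 − 4.75)
  = 1.760 / 15.45 = 0.1139 h⁻¹
t½ = ln2 / k = 0.693147 / 0.1139 = 6.086 h

6.086 h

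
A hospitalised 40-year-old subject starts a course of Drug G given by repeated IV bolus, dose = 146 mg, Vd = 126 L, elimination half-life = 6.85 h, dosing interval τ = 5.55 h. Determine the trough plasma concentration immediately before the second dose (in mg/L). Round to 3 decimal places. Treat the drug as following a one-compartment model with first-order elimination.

0.661 mg/L

C₀ per dose = Dose / Vd = 146 / 126 = 1.159 mg/L
k = ln2 / t½ = 0.693147 / 6.85 = 0.1012 h⁻¹
Fraction remaining after one interval: r = e^(−kτ) = e^(−0.1012 × 5.55) = 0.5703
Before dose 2, 1 dose has been given (aged 1τ).
C_trough = C₀ × r = 1.159 × 0.5703 = 0.6610 mg/L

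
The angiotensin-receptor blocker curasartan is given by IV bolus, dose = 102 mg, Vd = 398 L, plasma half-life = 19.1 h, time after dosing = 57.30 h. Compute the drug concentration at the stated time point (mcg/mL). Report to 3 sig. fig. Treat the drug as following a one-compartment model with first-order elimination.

0.0320 mcg/mL

C₀ = Dose / Vd = 102.0 / 398 = 0.2563 mg/L
k = ln2 / t½ = 0.693147 / 19.1 = 0.03629 h⁻¹
t / t½ = 57.30 / 19.1 = 3 half-lives
C = C₀ × (1/2)^3 = 0.2563 × 0.1250 = 0.03204 mg/L
(0.03204 mg/L = 0.03204 mcg/mL)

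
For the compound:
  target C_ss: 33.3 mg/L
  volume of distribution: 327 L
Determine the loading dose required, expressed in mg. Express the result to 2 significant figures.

LD = Css × Vd = 33.3 × 327 = 10890 mg

11000 mg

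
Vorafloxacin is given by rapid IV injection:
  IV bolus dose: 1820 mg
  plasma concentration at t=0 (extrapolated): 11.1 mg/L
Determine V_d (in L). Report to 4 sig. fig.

164.0 L

Vd = Dose / C₀ = 1820 / 11.1 = 164.0 L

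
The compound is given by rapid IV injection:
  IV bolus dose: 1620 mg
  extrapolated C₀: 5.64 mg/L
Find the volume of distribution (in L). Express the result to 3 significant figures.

Vd = Dose / C₀ = 1620 / 5.64 = 287.2 L

287 L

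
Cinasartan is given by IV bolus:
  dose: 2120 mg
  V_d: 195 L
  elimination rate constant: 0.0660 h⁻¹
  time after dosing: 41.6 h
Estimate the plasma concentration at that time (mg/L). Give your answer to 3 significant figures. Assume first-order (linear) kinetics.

C₀ = Dose / Vd = 2120 / 195 = 10.87 mg/L
C = C₀ · e^(−k·t) = 10.87 × e^(−0.06600 × 41.6)
  = 10.87 × 0.06421 = 0.6980 mg/L

0.698 mg/L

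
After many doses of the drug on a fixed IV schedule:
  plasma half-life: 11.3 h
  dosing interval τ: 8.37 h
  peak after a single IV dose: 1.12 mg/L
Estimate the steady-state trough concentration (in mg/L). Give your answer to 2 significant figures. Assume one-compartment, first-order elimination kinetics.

1.7 mg/L

k = ln2 / t½ = 0.693147 / 11.3 = 0.06134 h⁻¹
e^(−kτ) = e^(−0.06134 × 8.37) = 0.5984
Accumulation ratio R = 1 / (1 − e^(−kτ)) = 1 / (1 − 0.5984) = 2.490
Steady-state trough = C₀ × R × e^(−kτ) = 1.12 × 2.490 × 0.5984 = 1.669 mg/L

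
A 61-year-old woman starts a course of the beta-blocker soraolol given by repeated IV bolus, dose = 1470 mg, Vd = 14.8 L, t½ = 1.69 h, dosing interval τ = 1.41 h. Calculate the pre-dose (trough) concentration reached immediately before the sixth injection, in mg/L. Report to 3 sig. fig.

120 mg/L

C₀ per dose = Dose / Vd = 1470 / 14.8 = 99.32 mg/L
k = ln2 / t½ = 0.693147 / 1.69 = 0.4101 h⁻¹
Fraction remaining after one interval: r = e^(−kτ) = e^(−0.4101 × 1.41) = 0.5609
Before dose 6, 5 doses have been given (aged 1τ, 2τ, 3τ, 4τ, 5τ).
C_trough = C₀ × (r + r² + … + r^5) = C₀ × r(1−r^5)/(1−r)
        = 99.32 × 0.5609 × (1 − 0.05552) / (1 − 0.5609) = 119.8 mg/L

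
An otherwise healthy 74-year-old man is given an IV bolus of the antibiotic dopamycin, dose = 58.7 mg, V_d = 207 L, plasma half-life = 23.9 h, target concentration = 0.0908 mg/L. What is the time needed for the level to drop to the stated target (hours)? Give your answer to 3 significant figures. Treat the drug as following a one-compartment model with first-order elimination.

39.3 h

C₀ = Dose / Vd = 58.70 / 207 = 0.2836 mg/L
k = ln2 / t½ = 0.693147 / 23.9 = 0.02900 h⁻¹
t = ln(C₀ / C) / k = ln(0.2836 / 0.0908) / 0.02900
  = ln(3.123) / 0.02900 = 1.139 / 0.02900 = 39.28 h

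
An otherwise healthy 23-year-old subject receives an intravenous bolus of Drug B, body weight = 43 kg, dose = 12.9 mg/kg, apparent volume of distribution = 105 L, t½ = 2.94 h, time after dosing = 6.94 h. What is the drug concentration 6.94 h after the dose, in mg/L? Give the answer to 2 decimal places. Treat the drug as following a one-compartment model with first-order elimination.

Total dose = 12.9 × 43 = 554.7 mg
C₀ = Dose / Vd = 554.7 / 105 = 5.283 mg/L
k = ln2 / t½ = 0.693147 / 2.94 = 0.2358 h⁻¹
C = C₀ · e^(−k·t) = 5.283 × e^(−0.2358 × 6.94)
  = 5.283 × 0.1947 = 1.029 mg/L

1.03 mg/L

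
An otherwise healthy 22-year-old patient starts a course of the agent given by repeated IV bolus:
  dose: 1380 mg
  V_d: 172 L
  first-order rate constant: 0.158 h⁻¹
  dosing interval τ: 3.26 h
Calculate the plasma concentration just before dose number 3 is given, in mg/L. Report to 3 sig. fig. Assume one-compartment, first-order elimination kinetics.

C₀ per dose = Dose / Vd = 1380 / 172 = 8.023 mg/L
Fraction remaining after one interval: r = e^(−kτ) = e^(−0.1580 × 3.26) = 0.5975
Before dose 3, 2 doses have been given (aged 1τ, 2τ).
C_trough = C₀ × (r + r²) = 8.023 × (0.5975 + 0.3570) = 7.658 mg/L

7.66 mg/L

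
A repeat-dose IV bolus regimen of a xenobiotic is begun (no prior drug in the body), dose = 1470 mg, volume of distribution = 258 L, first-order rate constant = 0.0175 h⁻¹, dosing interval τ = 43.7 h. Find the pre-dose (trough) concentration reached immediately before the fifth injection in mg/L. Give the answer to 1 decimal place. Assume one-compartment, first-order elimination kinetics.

4.7 mg/L

C₀ per dose = Dose / Vd = 1470 / 258 = 5.698 mg/L
Fraction remaining after one interval: r = e^(−kτ) = e^(−0.01750 × 43.7) = 0.4655
Before dose 5, 4 doses have been given (aged 1τ, 2τ, 3τ, 4τ).
C_trough = C₀ × (r + r² + … + r^4) = C₀ × r(1−r^4)/(1−r)
        = 5.698 × 0.4655 × (1 − 0.04695) / (1 − 0.4655) = 4.729 mg/L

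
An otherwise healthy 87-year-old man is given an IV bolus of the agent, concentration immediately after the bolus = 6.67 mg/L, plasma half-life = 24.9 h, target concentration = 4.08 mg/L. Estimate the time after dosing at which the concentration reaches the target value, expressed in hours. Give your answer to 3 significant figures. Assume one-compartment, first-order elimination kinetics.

17.7 h

k = ln2 / t½ = 0.693147 / 24.9 = 0.02784 h⁻¹
t = ln(C₀ / C) / k = ln(6.670 / 4.08) / 0.02784
  = ln(1.635) / 0.02784 = 0.4916 / 0.02784 = 17.66 h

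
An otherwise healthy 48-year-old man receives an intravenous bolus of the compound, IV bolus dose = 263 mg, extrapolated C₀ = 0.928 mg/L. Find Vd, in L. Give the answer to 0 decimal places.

Vd = Dose / C₀ = 263.0 / 0.928 = 283.4 L

283 L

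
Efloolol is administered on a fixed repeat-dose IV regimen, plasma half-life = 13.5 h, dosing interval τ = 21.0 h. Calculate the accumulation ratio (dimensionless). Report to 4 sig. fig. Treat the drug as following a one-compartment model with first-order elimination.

1.516

k = ln2 / t½ = 0.693147 / 13.5 = 0.05134 h⁻¹
e^(−kτ) = e^(−0.05134 × 21.0) = 0.3402
Accumulation ratio R = 1 / (1 − e^(−kτ)) = 1 / (1 − 0.3402) = 1.516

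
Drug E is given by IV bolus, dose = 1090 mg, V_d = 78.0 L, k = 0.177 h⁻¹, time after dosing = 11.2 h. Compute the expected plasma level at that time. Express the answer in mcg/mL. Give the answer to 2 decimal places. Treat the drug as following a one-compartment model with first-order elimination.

C₀ = Dose / Vd = 1090 / 78.0 = 13.97 mg/L
C = C₀ · e^(−k·t) = 13.97 × e^(−0.1770 × 11.2)
  = 13.97 × 0.1377 = 1.924 mg/L
(1.924 mg/L = 1.924 mcg/mL)

1.92 mcg/mL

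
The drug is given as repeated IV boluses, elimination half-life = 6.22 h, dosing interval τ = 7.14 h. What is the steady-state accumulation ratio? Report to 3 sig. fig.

k = ln2 / t½ = 0.693147 / 6.22 = 0.1114 h⁻¹
e^(−kτ) = e^(−0.1114 × 7.14) = 0.4514
Accumulation ratio R = 1 / (1 − e^(−kτ)) = 1 / (1 − 0.4514) = 1.823

1.82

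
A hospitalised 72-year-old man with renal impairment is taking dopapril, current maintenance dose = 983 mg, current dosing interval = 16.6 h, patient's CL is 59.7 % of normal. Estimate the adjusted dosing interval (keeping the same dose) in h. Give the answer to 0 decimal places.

28 h

To keep the same average steady-state level, dosing rate must scale with clearance.
CL ratio = 59.7 / 100 = 0.5970
New interval (same dose) = 16.6 / 0.5970 = 27.81 h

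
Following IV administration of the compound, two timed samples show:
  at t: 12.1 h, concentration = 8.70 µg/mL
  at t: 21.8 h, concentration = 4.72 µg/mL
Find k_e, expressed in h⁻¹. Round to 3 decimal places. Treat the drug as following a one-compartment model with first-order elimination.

k = ln(C₁/C₂) / (t₂ − t₁) = ln(8.70/4.72) / (21.8 − 12.1)
  = 0.6115 / 9.700 = 0.06304 h⁻¹

0.063 h⁻¹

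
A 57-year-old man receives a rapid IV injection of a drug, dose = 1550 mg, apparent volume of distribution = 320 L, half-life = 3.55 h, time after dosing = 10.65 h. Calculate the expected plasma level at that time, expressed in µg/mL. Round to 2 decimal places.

C₀ = Dose / Vd = 1550 / 320 = 4.844 mg/L
k = ln2 / t½ = 0.693147 / 3.55 = 0.1953 h⁻¹
t / t½ = 10.65 / 3.55 = 3 half-lives
C = C₀ × (1/2)^3 = 4.844 × 0.1250 = 0.6055 mg/L
(0.6055 mg/L = 0.6055 µg/mL)

0.61 µg/mL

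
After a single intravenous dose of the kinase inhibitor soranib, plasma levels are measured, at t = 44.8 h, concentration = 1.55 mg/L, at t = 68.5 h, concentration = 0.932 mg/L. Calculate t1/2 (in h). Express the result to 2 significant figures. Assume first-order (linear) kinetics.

32 h

k = ln(C₁/C₂) / (t₂ − t₁) = ln(1.55/0.932) / (68.5 − 44.8)
  = 0.5087 / 23.70 = 0.02146 h⁻¹
t½ = ln2 / k = 0.693147 / 0.02146 = 32.30 h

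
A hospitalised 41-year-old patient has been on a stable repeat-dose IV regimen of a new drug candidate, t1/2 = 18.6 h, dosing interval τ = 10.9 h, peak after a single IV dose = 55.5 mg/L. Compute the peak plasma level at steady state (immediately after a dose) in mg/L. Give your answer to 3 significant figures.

k = ln2 / t½ = 0.693147 / 18.6 = 0.03727 h⁻¹
e^(−kτ) = e^(−0.03727 × 10.9) = 0.6661
Accumulation ratio R = 1 / (1 − e^(−kτ)) = 1 / (1 − 0.6661) = 2.995
Steady-state peak = C₀ × R = 55.5 × 2.995 = 166.2 mg/L

166 mg/L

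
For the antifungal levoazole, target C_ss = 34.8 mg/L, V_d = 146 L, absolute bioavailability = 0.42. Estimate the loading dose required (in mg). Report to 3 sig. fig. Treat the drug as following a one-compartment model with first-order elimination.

12100 mg

LD = Css × Vd / F = 34.8 × 146 / 0.42 = 12100 mg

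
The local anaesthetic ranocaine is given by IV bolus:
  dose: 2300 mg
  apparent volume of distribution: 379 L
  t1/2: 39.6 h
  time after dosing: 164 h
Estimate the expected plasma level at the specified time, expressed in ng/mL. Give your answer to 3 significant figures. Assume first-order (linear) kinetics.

C₀ = Dose / Vd = 2300 / 379 = 6.069 mg/L
k = ln2 / t½ = 0.693147 / 39.6 = 0.01750 h⁻¹
C = C₀ · e^(−k·t) = 6.069 × e^(−0.01750 × 164)
  = 6.069 × 0.05670 = 0.3441 mg/L
Convert: 0.3441 mg/L × 1000 = 344.1 ng/mL

344 ng/mL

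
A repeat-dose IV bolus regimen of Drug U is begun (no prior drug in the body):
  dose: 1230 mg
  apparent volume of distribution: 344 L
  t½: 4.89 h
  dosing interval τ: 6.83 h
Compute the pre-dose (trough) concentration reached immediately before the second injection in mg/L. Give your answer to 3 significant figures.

1.36 mg/L

C₀ per dose = Dose / Vd = 1230 / 344 = 3.576 mg/L
k = ln2 / t½ = 0.693147 / 4.89 = 0.1417 h⁻¹
Fraction remaining after one interval: r = e^(−kτ) = e^(−0.1417 × 6.83) = 0.3799
Before dose 2, 1 dose has been given (aged 1τ).
C_trough = C₀ × r = 3.576 × 0.3799 = 1.359 mg/L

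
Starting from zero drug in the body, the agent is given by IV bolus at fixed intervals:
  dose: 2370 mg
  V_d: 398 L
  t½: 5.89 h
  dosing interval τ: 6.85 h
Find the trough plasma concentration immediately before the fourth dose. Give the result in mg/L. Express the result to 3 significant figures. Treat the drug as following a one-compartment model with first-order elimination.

4.38 mg/L

C₀ per dose = Dose / Vd = 2370 / 398 = 5.955 mg/L
k = ln2 / t½ = 0.693147 / 5.89 = 0.1177 h⁻¹
Fraction remaining after one interval: r = e^(−kτ) = e^(−0.1177 × 6.85) = 0.4465
Before dose 4, 3 doses have been given (aged 1τ, 2τ, 3τ).
C_trough = C₀ × (r + r² + … + r^3) = C₀ × r(1−r^3)/(1−r)
        = 5.955 × 0.4465 × (1 − 0.08902) / (1 − 0.4465) = 4.376 mg/L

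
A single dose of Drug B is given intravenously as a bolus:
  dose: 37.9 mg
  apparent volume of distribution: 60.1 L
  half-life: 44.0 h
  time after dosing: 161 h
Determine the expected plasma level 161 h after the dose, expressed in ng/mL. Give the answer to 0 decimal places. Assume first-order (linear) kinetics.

50 ng/mL

C₀ = Dose / Vd = 37.90 / 60.1 = 0.6306 mg/L
k = ln2 / t½ = 0.693147 / 44.0 = 0.01575 h⁻¹
C = C₀ · e^(−k·t) = 0.6306 × e^(−0.01575 × 161)
  = 0.6306 × 0.07920 = 0.04994 mg/L
Convert: 0.04994 mg/L × 1000 = 49.94 ng/mL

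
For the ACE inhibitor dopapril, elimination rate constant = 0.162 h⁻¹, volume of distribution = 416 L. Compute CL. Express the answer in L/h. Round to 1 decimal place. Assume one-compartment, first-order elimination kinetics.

CL = k × Vd = 0.162 × 416 = 67.39 L/h

67.4 L/h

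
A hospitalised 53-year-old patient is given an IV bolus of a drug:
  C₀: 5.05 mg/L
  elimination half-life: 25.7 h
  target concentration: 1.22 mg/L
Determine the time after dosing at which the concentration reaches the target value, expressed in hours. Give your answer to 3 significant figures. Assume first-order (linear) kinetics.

k = ln2 / t½ = 0.693147 / 25.7 = 0.02697 h⁻¹
t = ln(C₀ / C) / k = ln(5.050 / 1.22) / 0.02697
  = ln(4.139) / 0.02697 = 1.420 / 0.02697 = 52.65 h

52.7 h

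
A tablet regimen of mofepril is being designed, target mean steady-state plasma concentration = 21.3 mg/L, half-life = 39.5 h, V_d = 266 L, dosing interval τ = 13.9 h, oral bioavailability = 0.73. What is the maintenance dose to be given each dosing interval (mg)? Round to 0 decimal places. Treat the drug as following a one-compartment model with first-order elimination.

1893 mg

k = ln2 / t½ = 0.693147 / 39.5 = 0.01755 h⁻¹
CL = k × Vd = 0.01755 × 266 = 4.668 L/h
At steady state, F × (Dose/τ) = Css × CL.
Dose = Css × CL × τ / F = 21.3 × 4.668 × 13.9 / 0.73 = 1893 mg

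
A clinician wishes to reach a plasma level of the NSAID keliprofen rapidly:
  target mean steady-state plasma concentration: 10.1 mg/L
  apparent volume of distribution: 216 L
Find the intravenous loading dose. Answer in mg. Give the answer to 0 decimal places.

LD = Css × Vd = 10.1 × 216 = 2182 mg

2182 mg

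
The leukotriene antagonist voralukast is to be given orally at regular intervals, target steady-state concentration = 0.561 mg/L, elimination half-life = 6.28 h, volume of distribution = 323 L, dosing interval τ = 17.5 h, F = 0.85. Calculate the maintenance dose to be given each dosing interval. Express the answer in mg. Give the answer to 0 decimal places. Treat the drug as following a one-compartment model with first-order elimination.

412 mg

k = ln2 / t½ = 0.693147 / 6.28 = 0.1104 h⁻¹
CL = k × Vd = 0.1104 × 323 = 35.66 L/h
At steady state, F × (Dose/τ) = Css × CL.
Dose = Css × CL × τ / F = 0.561 × 35.66 × 17.5 / 0.85 = 411.9 mg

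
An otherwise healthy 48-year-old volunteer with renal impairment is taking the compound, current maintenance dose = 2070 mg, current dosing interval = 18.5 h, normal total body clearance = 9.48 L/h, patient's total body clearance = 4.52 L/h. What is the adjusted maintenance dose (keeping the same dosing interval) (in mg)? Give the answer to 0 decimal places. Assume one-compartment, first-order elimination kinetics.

987 mg

To keep the same average steady-state level, dosing rate must scale with clearance.
CL ratio = 4.52 / 9.48 = 0.4768
New dose (same interval) = 2070 × 0.4768 = 987.0 mg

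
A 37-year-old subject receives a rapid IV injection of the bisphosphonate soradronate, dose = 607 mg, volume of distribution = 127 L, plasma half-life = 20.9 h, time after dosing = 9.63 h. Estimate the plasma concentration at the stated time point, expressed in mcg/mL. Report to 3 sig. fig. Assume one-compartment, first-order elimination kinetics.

3.47 mcg/mL

C₀ = Dose / Vd = 607.0 / 127 = 4.780 mg/L
k = ln2 / t½ = 0.693147 / 20.9 = 0.03316 h⁻¹
C = C₀ · e^(−k·t) = 4.780 × e^(−0.03316 × 9.63)
  = 4.780 × 0.7266 = 3.473 mg/L
(3.473 mg/L = 3.473 mcg/mL)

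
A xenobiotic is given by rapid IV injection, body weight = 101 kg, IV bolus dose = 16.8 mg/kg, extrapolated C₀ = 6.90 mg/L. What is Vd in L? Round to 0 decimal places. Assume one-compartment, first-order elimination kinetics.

Dose = 16.8 × 101 = 1697 mg
Vd = Dose / C₀ = 1697 / 6.90 = 245.9 L

246 L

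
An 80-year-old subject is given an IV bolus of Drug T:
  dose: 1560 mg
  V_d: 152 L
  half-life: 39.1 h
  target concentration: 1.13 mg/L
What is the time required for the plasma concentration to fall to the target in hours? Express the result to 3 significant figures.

124 h

C₀ = Dose / Vd = 1560 / 152 = 10.26 mg/L
k = ln2 / t½ = 0.693147 / 39.1 = 0.01773 h⁻¹
t = ln(C₀ / C) / k = ln(10.26 / 1.13) / 0.01773
  = ln(9.080) / 0.01773 = 2.206 / 0.01773 = 124.4 h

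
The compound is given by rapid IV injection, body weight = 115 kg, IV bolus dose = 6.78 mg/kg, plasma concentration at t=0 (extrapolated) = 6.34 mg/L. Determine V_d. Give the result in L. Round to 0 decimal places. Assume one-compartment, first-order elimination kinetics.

123 L

Dose = 6.78 × 115 = 779.7 mg
Vd = Dose / C₀ = 779.7 / 6.34 = 123.0 L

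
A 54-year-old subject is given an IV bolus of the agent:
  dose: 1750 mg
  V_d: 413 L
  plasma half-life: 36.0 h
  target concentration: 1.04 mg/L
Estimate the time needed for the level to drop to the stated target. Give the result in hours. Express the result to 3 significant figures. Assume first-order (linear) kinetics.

73.0 h

C₀ = Dose / Vd = 1750 / 413 = 4.237 mg/L
k = ln2 / t½ = 0.693147 / 36.0 = 0.01925 h⁻¹
t = ln(C₀ / C) / k = ln(4.237 / 1.04) / 0.01925
  = ln(4.074) / 0.01925 = 1.405 / 0.01925 = 72.99 h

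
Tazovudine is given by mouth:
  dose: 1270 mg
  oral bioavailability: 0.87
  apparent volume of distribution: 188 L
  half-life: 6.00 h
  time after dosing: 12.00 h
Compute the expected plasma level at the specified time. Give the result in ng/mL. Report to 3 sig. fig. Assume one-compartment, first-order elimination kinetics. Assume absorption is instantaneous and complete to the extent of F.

1470 ng/mL

Amount reaching circulation = F × Dose = 0.87 × 1270 = 1105 mg
C₀ = F·Dose / Vd = 1105 / 188 = 5.878 mg/L
k = ln2 / t½ = 0.693147 / 6.00 = 0.1155 h⁻¹
t / t½ = 12.00 / 6.00 = 2 half-lives
C = C₀ × (1/2)^2 = 5.878 × 0.2500 = 1.470 mg/L
Convert: 1.470 mg/L × 1000 = 1470 ng/mL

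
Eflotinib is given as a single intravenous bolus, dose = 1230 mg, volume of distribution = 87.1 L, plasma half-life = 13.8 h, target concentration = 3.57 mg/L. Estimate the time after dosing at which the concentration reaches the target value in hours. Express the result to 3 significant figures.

C₀ = Dose / Vd = 1230 / 87.1 = 14.12 mg/L
k = ln2 / t½ = 0.693147 / 13.8 = 0.05023 h⁻¹
t = ln(C₀ / C) / k = ln(14.12 / 3.57) / 0.05023
  = ln(3.955) / 0.05023 = 1.375 / 0.05023 = 27.37 h

27.4 h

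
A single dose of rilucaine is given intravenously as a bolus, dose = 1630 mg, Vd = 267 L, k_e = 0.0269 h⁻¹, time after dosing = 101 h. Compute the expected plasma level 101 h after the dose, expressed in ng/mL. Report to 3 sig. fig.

C₀ = Dose / Vd = 1630 / 267 = 6.105 mg/L
C = C₀ · e^(−k·t) = 6.105 × e^(−0.02690 × 101)
  = 6.105 × 0.06608 = 0.4034 mg/L
Convert: 0.4034 mg/L × 1000 = 403.4 ng/mL

403 ng/mL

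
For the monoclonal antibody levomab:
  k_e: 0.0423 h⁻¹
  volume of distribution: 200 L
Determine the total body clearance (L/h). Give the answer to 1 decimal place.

CL = k × Vd = 0.0423 × 200 = 8.460 L/h

8.5 L/h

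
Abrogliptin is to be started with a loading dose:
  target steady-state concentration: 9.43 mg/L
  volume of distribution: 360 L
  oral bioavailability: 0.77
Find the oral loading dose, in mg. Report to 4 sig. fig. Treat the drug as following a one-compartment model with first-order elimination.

LD = Css × Vd / F = 9.43 × 360 / 0.77 = 4409 mg

4409 mg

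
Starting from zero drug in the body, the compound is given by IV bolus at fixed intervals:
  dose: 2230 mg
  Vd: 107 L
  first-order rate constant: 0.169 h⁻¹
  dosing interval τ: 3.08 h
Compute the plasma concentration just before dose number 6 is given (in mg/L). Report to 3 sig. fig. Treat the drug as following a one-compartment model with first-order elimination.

C₀ per dose = Dose / Vd = 2230 / 107 = 20.84 mg/L
Fraction remaining after one interval: r = e^(−kτ) = e^(−0.1690 × 3.08) = 0.5942
Before dose 6, 5 doses have been given (aged 1τ, 2τ, 3τ, 4τ, 5τ).
C_trough = C₀ × (r + r² + … + r^5) = C₀ × r(1−r^5)/(1−r)
        = 20.84 × 0.5942 × (1 − 0.07407) / (1 − 0.5942) = 28.26 mg/L

28.3 mg/L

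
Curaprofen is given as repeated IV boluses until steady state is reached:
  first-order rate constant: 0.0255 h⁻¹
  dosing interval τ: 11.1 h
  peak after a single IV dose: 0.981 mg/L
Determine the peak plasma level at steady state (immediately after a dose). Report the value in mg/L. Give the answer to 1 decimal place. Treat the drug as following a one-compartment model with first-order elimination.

4.0 mg/L

e^(−kτ) = e^(−0.02550 × 11.1) = 0.7535
Accumulation ratio R = 1 / (1 − e^(−kτ)) = 1 / (1 − 0.7535) = 4.057
Steady-state peak = C₀ × R = 0.981 × 4.057 = 3.980 mg/L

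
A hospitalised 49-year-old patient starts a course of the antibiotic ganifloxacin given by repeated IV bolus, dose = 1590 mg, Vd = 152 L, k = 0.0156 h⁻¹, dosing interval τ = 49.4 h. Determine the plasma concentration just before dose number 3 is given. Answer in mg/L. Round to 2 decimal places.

7.08 mg/L

C₀ per dose = Dose / Vd = 1590 / 152 = 10.46 mg/L
Fraction remaining after one interval: r = e^(−kτ) = e^(−0.01560 × 49.4) = 0.4627
Before dose 3, 2 doses have been given (aged 1τ, 2τ).
C_trough = C₀ × (r + r²) = 10.46 × (0.4627 + 0.2141) = 7.079 mg/L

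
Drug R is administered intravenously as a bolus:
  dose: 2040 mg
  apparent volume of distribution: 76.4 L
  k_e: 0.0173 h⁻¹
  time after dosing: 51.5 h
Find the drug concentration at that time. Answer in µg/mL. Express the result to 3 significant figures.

C₀ = Dose / Vd = 2040 / 76.4 = 26.70 mg/L
C = C₀ · e^(−k·t) = 26.70 × e^(−0.01730 × 51.5)
  = 26.70 × 0.4103 = 10.96 mg/L
(10.96 mg/L = 10.96 µg/mL)

11.0 µg/mL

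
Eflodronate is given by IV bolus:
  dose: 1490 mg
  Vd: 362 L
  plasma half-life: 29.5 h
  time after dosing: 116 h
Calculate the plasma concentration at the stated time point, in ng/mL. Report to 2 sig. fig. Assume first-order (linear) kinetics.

270 ng/mL

C₀ = Dose / Vd = 1490 / 362 = 4.116 mg/L
k = ln2 / t½ = 0.693147 / 29.5 = 0.02350 h⁻¹
C = C₀ · e^(−k·t) = 4.116 × e^(−0.02350 × 116)
  = 4.116 × 0.06548 = 0.2695 mg/L
Convert: 0.2695 mg/L × 1000 = 269.5 ng/mL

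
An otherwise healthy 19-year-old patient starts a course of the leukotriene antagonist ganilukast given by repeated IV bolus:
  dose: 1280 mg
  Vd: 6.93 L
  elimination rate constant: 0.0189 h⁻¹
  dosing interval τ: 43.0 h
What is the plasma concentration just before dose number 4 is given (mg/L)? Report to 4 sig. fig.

C₀ per dose = Dose / Vd = 1280 / 6.93 = 184.7 mg/L
Fraction remaining after one interval: r = e^(−kτ) = e^(−0.01890 × 43.0) = 0.4437
Before dose 4, 3 doses have been given (aged 1τ, 2τ, 3τ).
C_trough = C₀ × (r + r² + … + r^3) = C₀ × r(1−r^3)/(1−r)
        = 184.7 × 0.4437 × (1 − 0.08735) / (1 − 0.4437) = 134.4 mg/L

134.4 mg/L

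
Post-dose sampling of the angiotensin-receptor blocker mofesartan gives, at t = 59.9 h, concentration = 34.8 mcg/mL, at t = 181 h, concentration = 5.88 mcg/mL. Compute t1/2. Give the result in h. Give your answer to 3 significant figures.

k = ln(C₁/C₂) / (t₂ − t₁) = ln(34.8/5.88) / (181 − 59.9)
  = 1.778 / 121.1 = 0.01468 h⁻¹
t½ = ln2 / k = 0.693147 / 0.01468 = 47.22 h

47.2 h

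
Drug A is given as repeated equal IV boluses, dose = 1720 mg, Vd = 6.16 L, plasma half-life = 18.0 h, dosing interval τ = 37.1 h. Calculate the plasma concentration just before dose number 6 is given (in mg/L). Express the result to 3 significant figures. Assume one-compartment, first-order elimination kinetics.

87.9 mg/L

C₀ per dose = Dose / Vd = 1720 / 6.16 = 279.2 mg/L
k = ln2 / t½ = 0.693147 / 18.0 = 0.03851 h⁻¹
Fraction remaining after one interval: r = e^(−kτ) = e^(−0.03851 × 37.1) = 0.2396
Before dose 6, 5 doses have been given (aged 1τ, 2τ, 3τ, 4τ, 5τ).
C_trough = C₀ × (r + r² + … + r^5) = C₀ × r(1−r^5)/(1−r)
        = 279.2 × 0.2396 × (1 − 0.0007896) / (1 − 0.2396) = 87.91 mg/L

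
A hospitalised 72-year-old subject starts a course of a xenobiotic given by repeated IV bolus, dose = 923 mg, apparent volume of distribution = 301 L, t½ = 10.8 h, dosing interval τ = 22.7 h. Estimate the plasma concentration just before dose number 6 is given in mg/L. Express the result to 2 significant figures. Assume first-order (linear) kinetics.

C₀ per dose = Dose / Vd = 923 / 301 = 3.066 mg/L
k = ln2 / t½ = 0.693147 / 10.8 = 0.06418 h⁻¹
Fraction remaining after one interval: r = e^(−kτ) = e^(−0.06418 × 22.7) = 0.2330
Before dose 6, 5 doses have been given (aged 1τ, 2τ, 3τ, 4τ, 5τ).
C_trough = C₀ × (r + r² + … + r^5) = C₀ × r(1−r^5)/(1−r)
        = 3.066 × 0.2330 × (1 − 0.0006867) / (1 − 0.2330) = 0.9308 mg/L

0.93 mg/L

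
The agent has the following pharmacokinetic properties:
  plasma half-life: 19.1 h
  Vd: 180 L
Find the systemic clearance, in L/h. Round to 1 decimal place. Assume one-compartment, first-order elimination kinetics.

6.5 L/h

k = ln2 / t½ = 0.693147 / 19.1 = 0.03629 h⁻¹
CL = k × Vd = 0.03629 × 180 = 6.532 L/h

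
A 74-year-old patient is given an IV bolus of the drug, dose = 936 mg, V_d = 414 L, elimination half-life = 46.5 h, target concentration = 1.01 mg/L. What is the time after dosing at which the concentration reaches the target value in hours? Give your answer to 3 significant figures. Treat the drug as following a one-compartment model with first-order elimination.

54.1 h

C₀ = Dose / Vd = 936.0 / 414 = 2.261 mg/L
k = ln2 / t½ = 0.693147 / 46.5 = 0.01491 h⁻¹
t = ln(C₀ / C) / k = ln(2.261 / 1.01) / 0.01491
  = ln(2.239) / 0.01491 = 0.8060 / 0.01491 = 54.06 h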